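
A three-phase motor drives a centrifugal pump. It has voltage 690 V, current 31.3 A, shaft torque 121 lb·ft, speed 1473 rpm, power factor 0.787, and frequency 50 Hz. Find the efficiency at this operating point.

τ = 121 lb·ft × 1.356 = 164.1 N·m
ω = 2π × 1473/60 = 154.3 rad/s; P_out = τω = 164.1 × 154.3 = 25321 W
P_in = √3·V_L·I_L·cosφ = 1.732 × 690 × 31.3 × 0.787 = 29439 W
η = P_out / P_in = 25321 / 29439 = 0.860 = 86.0%

86.0 %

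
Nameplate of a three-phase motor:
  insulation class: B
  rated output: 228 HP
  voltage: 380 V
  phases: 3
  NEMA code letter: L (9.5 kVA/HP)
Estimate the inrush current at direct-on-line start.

S_LR = 9.5 × 228 = 2166 kVA
I_LR = S_LR/(√3·V_L) = 2166000/(1.732×380) = 3290 A

3290 A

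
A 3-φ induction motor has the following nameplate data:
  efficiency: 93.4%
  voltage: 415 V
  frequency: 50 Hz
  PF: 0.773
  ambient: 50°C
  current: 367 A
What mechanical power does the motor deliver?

190 kW

P_in = √3·V·I·cosφ = 1.732 × 415 × 367 × 0.773 = 203911 W
P_out = η·P_in = 0.934 × 203911 = 190453 W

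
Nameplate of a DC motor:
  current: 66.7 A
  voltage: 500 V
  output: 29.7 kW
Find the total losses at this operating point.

P_in = V·I = 500×66.7 = 33350 W
P_out = 29700 W
Losses = P_in − P_out = 33350 − 29700 = 3650 W

3.65 kW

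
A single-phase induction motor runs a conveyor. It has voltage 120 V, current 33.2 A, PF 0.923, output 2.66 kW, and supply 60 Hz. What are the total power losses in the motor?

P_in = V·I·cosφ = 120×33.2×0.923 = 3677 W
P_out = 2660 W
Losses = P_in − P_out = 3677 − 2660 = 1017 W

1020 W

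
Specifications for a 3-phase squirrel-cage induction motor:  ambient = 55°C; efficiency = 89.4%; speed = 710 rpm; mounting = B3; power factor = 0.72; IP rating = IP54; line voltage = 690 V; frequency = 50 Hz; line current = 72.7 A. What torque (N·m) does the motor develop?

P_in = √3·V·I·cosφ = 1.732 × 690 × 72.7 × 0.72 = 62555 W
P_out = η·P_in = 0.894 × 62555 = 55924 W
n = 710 rpm
ω = 2π×710/60 = 74.35 rad/s
τ = P_out/ω = 55924/74.35 = 752 N·m

752 N·m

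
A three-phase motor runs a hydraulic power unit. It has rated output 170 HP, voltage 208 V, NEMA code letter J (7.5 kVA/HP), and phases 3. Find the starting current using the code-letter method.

3540 A

S_LR = 7.5 × 170 = 1275 kVA
I_LR = S_LR/(√3·V_L) = 1275000/(1.732×208) = 3540 A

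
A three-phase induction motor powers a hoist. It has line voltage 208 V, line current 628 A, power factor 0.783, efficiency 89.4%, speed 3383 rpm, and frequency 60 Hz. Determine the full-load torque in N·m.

447 N·m

P_in = √3·V·I·cosφ = 1.732 × 208 × 628 × 0.783 = 177147 W
P_out = η·P_in = 0.894 × 177147 = 158369 W
n = 3383 rpm
ω = 2π×3383/60 = 354.3 rad/s
τ = P_out/ω = 158369/354.3 = 447 N·m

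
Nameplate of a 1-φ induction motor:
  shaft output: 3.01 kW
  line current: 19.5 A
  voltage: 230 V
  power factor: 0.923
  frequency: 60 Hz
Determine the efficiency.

P_out = 3.01 kW = 3010 W
P_in = V·I·cosφ = 230 × 19.5 × 0.923 = 4140 W
η = P_out / P_in = 3010 / 4140 = 0.727 = 72.7%

72.7 %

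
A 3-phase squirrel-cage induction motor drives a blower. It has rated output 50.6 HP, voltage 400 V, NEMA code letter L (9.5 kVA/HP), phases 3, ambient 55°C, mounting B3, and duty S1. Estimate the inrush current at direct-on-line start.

S_LR = 9.5 × 50.6 = 480.7 kVA
I_LR = S_LR/(√3·V_L) = 480700/(1.732×400) = 694 A

694 A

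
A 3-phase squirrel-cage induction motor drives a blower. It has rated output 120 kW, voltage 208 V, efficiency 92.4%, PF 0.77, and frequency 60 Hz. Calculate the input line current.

P_out = 120 kW = 120000 W
P_in = P_out / η = 120000 / 0.924 = 129870 W
I_L = P_in / (√3·V_L·cosφ) = 129870 / (1.732 × 208 × 0.77) = 468 A

468 A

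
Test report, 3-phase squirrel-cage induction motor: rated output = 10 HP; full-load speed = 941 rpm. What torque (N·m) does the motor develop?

P_out = 10 × 746 = 7460 W
ω = 2π × 941/60 = 98.54 rad/s
τ = P_out/ω = 7460/98.54 = 75.7 N·m

75.7 N·m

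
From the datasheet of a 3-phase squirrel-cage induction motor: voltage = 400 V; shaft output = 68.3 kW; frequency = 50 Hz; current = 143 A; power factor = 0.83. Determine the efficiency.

83.1 %

P_out = 68.3 kW = 68300 W
P_in = √3·V_L·I_L·cosφ = 1.732 × 400 × 143 × 0.83 = 82228 W
η = P_out / P_in = 68300 / 82228 = 0.831 = 83.1%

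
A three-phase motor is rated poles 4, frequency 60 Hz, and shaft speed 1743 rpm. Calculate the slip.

3.17 %

n_s = 120f/p = 120×60/4 = 1800 rpm
s = (n_s − n)/n_s = (1800 − 1743)/1800 = 0.0317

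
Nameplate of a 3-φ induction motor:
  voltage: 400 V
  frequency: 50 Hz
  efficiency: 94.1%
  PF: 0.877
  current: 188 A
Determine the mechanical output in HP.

144 HP

P_in = √3·V·I·cosφ = 1.732 × 400 × 188 × 0.877 = 114226 W
P_out = η·P_in = 0.941 × 114226 = 107487 W
= 107487/746 = 144 HP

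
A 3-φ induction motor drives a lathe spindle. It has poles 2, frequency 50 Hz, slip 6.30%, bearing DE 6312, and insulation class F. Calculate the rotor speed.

n_s = 120f/p = 120×50/2 = 3000 rpm
n = n_s(1 − s) = 3000 × (1 − 0.063) = 2811 rpm

2811 rpm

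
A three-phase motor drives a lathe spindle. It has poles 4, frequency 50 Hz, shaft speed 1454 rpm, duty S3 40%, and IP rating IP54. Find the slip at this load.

n_s = 120f/p = 120×50/4 = 1500 rpm
s = (n_s − n)/n_s = (1500 − 1454)/1500 = 0.0307

3.1 %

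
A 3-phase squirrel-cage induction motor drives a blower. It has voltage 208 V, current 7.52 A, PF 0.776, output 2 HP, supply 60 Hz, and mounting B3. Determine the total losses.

610 W

P_in = √3·V·I·cosφ = 1.732×208×7.52×0.776 = 2102 W
P_out = 2×746 = 1492 W
Losses = P_in − P_out = 2102 − 1492 = 610 W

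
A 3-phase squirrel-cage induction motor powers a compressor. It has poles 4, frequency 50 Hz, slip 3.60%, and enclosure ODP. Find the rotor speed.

n_s = 120f/p = 120×50/4 = 1500 rpm
n = n_s(1 − s) = 1500 × (1 − 0.036) = 1446 rpm

1446 rpm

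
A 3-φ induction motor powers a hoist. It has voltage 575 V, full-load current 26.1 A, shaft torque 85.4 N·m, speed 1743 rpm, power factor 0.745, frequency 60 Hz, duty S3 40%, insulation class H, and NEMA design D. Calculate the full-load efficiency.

ω = 2π × 1743/60 = 182.5 rad/s; P_out = τω = 85.4 × 182.5 = 15586 W
P_in = √3·V_L·I_L·cosφ = 1.732 × 575 × 26.1 × 0.745 = 19365 W
η = P_out / P_in = 15586 / 19365 = 0.805 = 80.5%

80.5 %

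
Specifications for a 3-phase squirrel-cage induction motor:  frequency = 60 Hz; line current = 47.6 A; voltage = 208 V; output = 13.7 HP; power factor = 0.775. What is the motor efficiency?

P_out = 13.7 × 746 = 10220 W
P_in = √3·V_L·I_L·cosφ = 1.732 × 208 × 47.6 × 0.775 = 13290 W
η = P_out / P_in = 10220 / 13290 = 0.769 = 76.9%

76.9 %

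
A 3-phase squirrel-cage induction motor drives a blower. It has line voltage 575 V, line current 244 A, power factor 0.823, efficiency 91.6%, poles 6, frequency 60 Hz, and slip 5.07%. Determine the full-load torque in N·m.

P_in = √3·V·I·cosφ = 1.732 × 575 × 244 × 0.823 = 199989 W
P_out = η·P_in = 0.916 × 199989 = 183190 W
n_s = 120×60/6 = 1200 rpm; n = 1200×(1−0.0507) = 1139 rpm
ω = 2π×1139/60 = 119.3 rad/s
τ = P_out/ω = 183190/119.3 = 1540 N·m

1540 N·m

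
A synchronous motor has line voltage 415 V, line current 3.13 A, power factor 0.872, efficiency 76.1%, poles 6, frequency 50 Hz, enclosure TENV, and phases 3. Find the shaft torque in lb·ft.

P_in = √3·V·I·cosφ = 1.732 × 415 × 3.13 × 0.872 = 1962 W
P_out = η·P_in = 0.761 × 1962 = 1493 W
n = n_s = 120×50/6 = 1000 rpm (synchronous)
ω = 2π×1000/60 = 104.7 rad/s
τ = P_out/ω = 1493/104.7 = 14.26 N·m
In lb·ft: 14.26/1.356 = 10.5 lb·ft

10.5 lb·ft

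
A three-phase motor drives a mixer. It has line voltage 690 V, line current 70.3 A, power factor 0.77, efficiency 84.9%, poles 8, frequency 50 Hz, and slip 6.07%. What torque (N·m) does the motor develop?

P_in = √3·V·I·cosφ = 1.732 × 690 × 70.3 × 0.77 = 64691 W
P_out = η·P_in = 0.849 × 64691 = 54923 W
n_s = 120×50/8 = 750 rpm; n = 750×(1−0.0607) = 704 rpm
ω = 2π×704/60 = 73.72 rad/s
τ = P_out/ω = 54923/73.72 = 745 N·m

745 N·m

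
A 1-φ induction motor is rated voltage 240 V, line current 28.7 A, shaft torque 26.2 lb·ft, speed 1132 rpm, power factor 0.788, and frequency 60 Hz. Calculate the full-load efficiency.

τ = 26.2 lb·ft × 1.356 = 35.53 N·m
ω = 2π × 1132/60 = 118.5 rad/s; P_out = τω = 35.53 × 118.5 = 4210 W
P_in = V·I·cosφ = 240 × 28.7 × 0.788 = 5428 W
η = P_out / P_in = 4210 / 5428 = 0.776 = 77.6%

77.6 %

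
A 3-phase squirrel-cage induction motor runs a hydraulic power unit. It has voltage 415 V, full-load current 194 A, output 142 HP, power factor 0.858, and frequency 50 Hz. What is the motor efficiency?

P_out = 142 × 746 = 105932 W
P_in = √3·V_L·I_L·cosφ = 1.732 × 415 × 194 × 0.858 = 119642 W
η = P_out / P_in = 105932 / 119642 = 0.885 = 88.5%

88.5 %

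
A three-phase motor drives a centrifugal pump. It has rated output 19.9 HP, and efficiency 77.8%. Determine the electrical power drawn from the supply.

P_out = 19.9 × 746 = 14845 W
P_in = P_out/η = 14845/0.778 = 19081 W = 19.1 kW

19.1 kW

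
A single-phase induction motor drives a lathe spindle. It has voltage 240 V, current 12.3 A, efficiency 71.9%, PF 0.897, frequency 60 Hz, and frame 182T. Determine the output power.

1.9 kW

P_in = V·I·cosφ = 240 × 12.3 × 0.897 = 2648 W
P_out = η·P_in = 0.719 × 2648 = 1904 W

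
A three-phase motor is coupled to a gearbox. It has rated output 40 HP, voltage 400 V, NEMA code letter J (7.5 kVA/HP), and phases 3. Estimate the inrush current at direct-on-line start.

S_LR = 7.5 × 40 = 300 kVA
I_LR = S_LR/(√3·V_L) = 300000/(1.732×400) = 433 A

433 A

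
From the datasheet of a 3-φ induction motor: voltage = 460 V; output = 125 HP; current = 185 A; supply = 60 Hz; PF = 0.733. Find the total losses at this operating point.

P_in = √3·V·I·cosφ = 1.732×460×185×0.733 = 108039 W
P_out = 125×746 = 93250 W
Losses = P_in − P_out = 108039 − 93250 = 14789 W

14.8 kW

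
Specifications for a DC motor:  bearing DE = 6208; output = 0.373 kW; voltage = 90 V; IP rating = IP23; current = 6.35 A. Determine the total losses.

199 W

P_in = V·I = 90×6.35 = 572 W
P_out = 373 W
Losses = P_in − P_out = 572 − 373 = 199 W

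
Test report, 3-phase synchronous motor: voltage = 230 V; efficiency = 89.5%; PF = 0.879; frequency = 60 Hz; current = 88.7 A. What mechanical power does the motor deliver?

27.8 kW

P_in = √3·V·I·cosφ = 1.732 × 230 × 88.7 × 0.879 = 31059 W
P_out = η·P_in = 0.895 × 31059 = 27798 W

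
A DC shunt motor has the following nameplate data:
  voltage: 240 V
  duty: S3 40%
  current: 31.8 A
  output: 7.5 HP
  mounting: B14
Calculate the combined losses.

2040 W

P_in = V·I = 240×31.8 = 7632 W
P_out = 7.5×746 = 5595 W
Losses = P_in − P_out = 7632 − 5595 = 2037 W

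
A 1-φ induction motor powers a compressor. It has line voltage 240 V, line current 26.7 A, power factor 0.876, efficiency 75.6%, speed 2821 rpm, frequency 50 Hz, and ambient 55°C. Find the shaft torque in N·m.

P_in = V·I·cosφ = 240 × 26.7 × 0.876 = 5613 W
P_out = η·P_in = 0.756 × 5613 = 4243 W
n = 2821 rpm
ω = 2π×2821/60 = 295.4 rad/s
τ = P_out/ω = 4243/295.4 = 14.4 N·m

14.4 N·m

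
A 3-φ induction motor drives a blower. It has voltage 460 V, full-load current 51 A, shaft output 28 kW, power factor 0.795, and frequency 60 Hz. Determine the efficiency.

P_out = 28 kW = 28000 W
P_in = √3·V_L·I_L·cosφ = 1.732 × 460 × 51 × 0.795 = 32303 W
η = P_out / P_in = 28000 / 32303 = 0.867 = 86.7%

86.7 %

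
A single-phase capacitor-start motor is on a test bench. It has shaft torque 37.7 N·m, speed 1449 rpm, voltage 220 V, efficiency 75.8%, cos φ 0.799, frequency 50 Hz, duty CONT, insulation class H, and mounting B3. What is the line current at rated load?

ω = 2π×1449/60 = 151.7 rad/s; P_out = τω = 37.7 × 151.7 = 5719 W
P_in = P_out / η = 5719 / 0.758 = 7545 W
I = P_in / (V·cosφ) = 7545 / (220 × 0.799) = 42.9 A

42.9 A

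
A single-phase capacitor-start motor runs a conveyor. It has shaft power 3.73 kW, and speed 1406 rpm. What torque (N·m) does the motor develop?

ω = 2π × 1406/60 = 147.2 rad/s
τ = P/ω = 3730/147.2 = 25.3 N·m

25.3 N·m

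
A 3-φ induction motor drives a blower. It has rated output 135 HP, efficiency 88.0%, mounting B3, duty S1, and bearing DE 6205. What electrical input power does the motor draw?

114 kW

P_out = 135 × 746 = 100710 W
P_in = P_out/η = 100710/0.88 = 114443 W = 114 kW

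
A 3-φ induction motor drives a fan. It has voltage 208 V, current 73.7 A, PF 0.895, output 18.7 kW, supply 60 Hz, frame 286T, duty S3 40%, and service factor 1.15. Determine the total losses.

P_in = √3·V·I·cosφ = 1.732×208×73.7×0.895 = 23763 W
P_out = 18700 W
Losses = P_in − P_out = 23763 − 18700 = 5063 W

5.06 kW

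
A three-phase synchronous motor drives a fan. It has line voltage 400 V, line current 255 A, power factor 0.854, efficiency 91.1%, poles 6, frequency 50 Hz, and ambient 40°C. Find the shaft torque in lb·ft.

968 lb·ft

P_in = √3·V·I·cosφ = 1.732 × 400 × 255 × 0.854 = 150871 W
P_out = η·P_in = 0.911 × 150871 = 137443 W
n = n_s = 120×50/6 = 1000 rpm (synchronous)
ω = 2π×1000/60 = 104.7 rad/s
τ = P_out/ω = 137443/104.7 = 1313 N·m
In lb·ft: 1313/1.356 = 968 lb·ft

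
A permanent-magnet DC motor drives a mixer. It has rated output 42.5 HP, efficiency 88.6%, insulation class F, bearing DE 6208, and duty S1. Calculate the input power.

35.8 kW

P_out = 42.5 × 746 = 31705 W
P_in = P_out/η = 31705/0.886 = 35784 W = 35.8 kW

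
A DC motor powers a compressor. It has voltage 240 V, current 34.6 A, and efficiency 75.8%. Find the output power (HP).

P_in = V·I = 240 × 34.6 = 8304 W
P_out = η·P_in = 0.758 × 8304 = 6294 W
= 6294/746 = 8.44 HP

8.44 HP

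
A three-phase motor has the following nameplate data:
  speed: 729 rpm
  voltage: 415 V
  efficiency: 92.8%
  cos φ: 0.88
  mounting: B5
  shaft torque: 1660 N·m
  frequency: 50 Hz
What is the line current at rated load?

216 A

ω = 2π×729/60 = 76.34 rad/s; P_out = τω = 1660 × 76.34 = 126724 W
P_in = P_out / η = 126724 / 0.928 = 136556 W
I_L = P_in / (√3·V_L·cosφ) = 136556 / (1.732 × 415 × 0.88) = 216 A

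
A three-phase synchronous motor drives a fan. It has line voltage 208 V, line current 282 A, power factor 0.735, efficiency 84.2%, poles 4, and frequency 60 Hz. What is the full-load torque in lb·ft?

246 lb·ft

P_in = √3·V·I·cosφ = 1.732 × 208 × 282 × 0.735 = 74670 W
P_out = η·P_in = 0.842 × 74670 = 62872 W
n = n_s = 120×60/4 = 1800 rpm (synchronous)
ω = 2π×1800/60 = 188.5 rad/s
τ = P_out/ω = 62872/188.5 = 333.5 N·m
In lb·ft: 333.5/1.356 = 246 lb·ft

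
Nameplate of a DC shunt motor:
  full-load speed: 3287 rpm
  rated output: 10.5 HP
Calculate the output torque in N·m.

22.8 N·m

P_out = 10.5 × 746 = 7833 W
ω = 2π × 3287/60 = 344.2 rad/s
τ = P_out/ω = 7833/344.2 = 22.8 N·m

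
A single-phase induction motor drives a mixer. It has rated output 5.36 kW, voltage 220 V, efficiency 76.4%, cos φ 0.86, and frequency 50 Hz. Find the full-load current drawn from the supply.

37.1 A

P_out = 5.36 kW = 5360 W
P_in = P_out / η = 5360 / 0.764 = 7016 W
I = P_in / (V·cosφ) = 7016 / (220 × 0.86) = 37.1 A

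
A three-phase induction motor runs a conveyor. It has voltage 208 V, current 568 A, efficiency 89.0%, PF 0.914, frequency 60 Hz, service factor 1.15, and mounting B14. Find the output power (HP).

P_in = √3·V·I·cosφ = 1.732 × 208 × 568 × 0.914 = 187028 W
P_out = η·P_in = 0.89 × 187028 = 166455 W
= 166455/746 = 223 HP

223 HP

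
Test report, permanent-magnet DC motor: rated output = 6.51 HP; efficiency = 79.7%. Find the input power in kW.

P_out = 6.51 × 746 = 4856 W
P_in = P_out/η = 4856/0.797 = 6093 W = 6.09 kW

6.09 kW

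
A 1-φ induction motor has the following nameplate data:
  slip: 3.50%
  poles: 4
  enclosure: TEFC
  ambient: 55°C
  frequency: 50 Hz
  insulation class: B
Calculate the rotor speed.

1448 rpm

n_s = 120f/p = 120×50/4 = 1500 rpm
n = n_s(1 − s) = 1500 × (1 − 0.035) = 1448 rpm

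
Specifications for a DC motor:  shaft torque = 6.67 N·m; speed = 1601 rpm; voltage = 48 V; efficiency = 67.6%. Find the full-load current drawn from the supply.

ω = 2π×1601/60 = 167.7 rad/s; P_out = τω = 6.67 × 167.7 = 1119 W
P_in = P_out / η = 1119 / 0.676 = 1655 W
I = P_in / V = 1655 / 48 = 34.5 A

34.5 A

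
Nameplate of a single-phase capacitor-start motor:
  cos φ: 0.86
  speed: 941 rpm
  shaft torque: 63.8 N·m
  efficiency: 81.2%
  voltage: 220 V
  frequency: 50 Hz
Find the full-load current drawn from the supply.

40.9 A

ω = 2π×941/60 = 98.54 rad/s; P_out = τω = 63.8 × 98.54 = 6287 W
P_in = P_out / η = 6287 / 0.812 = 7743 W
I = P_in / (V·cosφ) = 7743 / (220 × 0.86) = 40.9 A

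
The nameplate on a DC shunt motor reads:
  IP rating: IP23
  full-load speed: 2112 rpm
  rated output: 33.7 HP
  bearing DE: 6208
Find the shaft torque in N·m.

114 N·m

P_out = 33.7 × 746 = 25140 W
ω = 2π × 2112/60 = 221.2 rad/s
τ = P_out/ω = 25140/221.2 = 114 N·m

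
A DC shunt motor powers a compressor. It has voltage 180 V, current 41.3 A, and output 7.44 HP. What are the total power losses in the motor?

P_in = V·I = 180×41.3 = 7434 W
P_out = 7.44×746 = 5550 W
Losses = P_in − P_out = 7434 − 5550 = 1884 W

1.88 kW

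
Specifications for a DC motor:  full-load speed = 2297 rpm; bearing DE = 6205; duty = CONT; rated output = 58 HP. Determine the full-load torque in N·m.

P_out = 58 × 746 = 43268 W
ω = 2π × 2297/60 = 240.5 rad/s
τ = P_out/ω = 43268/240.5 = 180 N·m

180 N·m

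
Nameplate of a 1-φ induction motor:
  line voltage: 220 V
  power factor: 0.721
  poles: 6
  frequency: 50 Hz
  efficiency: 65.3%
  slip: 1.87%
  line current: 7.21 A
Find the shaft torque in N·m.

7.27 N·m

P_in = V·I·cosφ = 220 × 7.21 × 0.721 = 1144 W
P_out = η·P_in = 0.653 × 1144 = 747 W
n_s = 120×50/6 = 1000 rpm; n = 1000×(1−0.0187) = 981 rpm
ω = 2π×981/60 = 102.7 rad/s
τ = P_out/ω = 747/102.7 = 7.27 N·m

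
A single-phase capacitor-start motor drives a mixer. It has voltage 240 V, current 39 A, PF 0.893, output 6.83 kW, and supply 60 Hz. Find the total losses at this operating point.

1530 W

P_in = V·I·cosφ = 240×39×0.893 = 8358 W
P_out = 6830 W
Losses = P_in − P_out = 8358 − 6830 = 1528 W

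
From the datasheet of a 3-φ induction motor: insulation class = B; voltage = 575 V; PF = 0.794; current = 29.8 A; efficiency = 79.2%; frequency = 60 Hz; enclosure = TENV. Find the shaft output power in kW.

18.7 kW

P_in = √3·V·I·cosφ = 1.732 × 575 × 29.8 × 0.794 = 23564 W
P_out = η·P_in = 0.792 × 23564 = 18663 W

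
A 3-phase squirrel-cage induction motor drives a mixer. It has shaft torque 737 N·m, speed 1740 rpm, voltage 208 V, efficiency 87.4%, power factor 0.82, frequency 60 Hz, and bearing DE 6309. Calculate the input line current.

520 A

ω = 2π×1740/60 = 182.2 rad/s; P_out = τω = 737 × 182.2 = 134281 W
P_in = P_out / η = 134281 / 0.874 = 153640 W
I_L = P_in / (√3·V_L·cosφ) = 153640 / (1.732 × 208 × 0.82) = 520 A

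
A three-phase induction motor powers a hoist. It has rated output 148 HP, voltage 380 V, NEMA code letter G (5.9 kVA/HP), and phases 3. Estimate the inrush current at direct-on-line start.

1330 A

S_LR = 5.9 × 148 = 873.2 kVA
I_LR = S_LR/(√3·V_L) = 873200/(1.732×380) = 1330 A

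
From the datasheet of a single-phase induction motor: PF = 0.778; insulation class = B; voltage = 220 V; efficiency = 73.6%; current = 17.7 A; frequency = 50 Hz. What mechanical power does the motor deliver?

P_in = V·I·cosφ = 220 × 17.7 × 0.778 = 3030 W
P_out = η·P_in = 0.736 × 3030 = 2230 W

2.23 kW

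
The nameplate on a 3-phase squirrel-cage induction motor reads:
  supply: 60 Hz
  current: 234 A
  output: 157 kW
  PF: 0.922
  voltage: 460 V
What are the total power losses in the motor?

P_in = √3·V·I·cosφ = 1.732×460×234×0.922 = 171891 W
P_out = 157000 W
Losses = P_in − P_out = 171891 − 157000 = 14891 W

14900 W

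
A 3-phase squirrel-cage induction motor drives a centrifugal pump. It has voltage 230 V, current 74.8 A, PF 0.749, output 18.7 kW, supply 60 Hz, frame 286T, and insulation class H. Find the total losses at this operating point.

3.62 kW

P_in = √3·V·I·cosφ = 1.732×230×74.8×0.749 = 22318 W
P_out = 18700 W
Losses = P_in − P_out = 22318 − 18700 = 3618 W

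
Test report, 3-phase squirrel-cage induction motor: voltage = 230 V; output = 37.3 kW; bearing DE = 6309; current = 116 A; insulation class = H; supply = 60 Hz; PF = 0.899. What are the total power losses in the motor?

P_in = √3·V·I·cosφ = 1.732×230×116×0.899 = 41543 W
P_out = 37300 W
Losses = P_in − P_out = 41543 − 37300 = 4243 W

4240 W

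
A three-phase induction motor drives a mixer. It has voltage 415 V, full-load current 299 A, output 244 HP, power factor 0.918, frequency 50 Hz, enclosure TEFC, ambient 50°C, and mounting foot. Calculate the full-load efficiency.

92.3 %

P_out = 244 × 746 = 182024 W
P_in = √3·V_L·I_L·cosφ = 1.732 × 415 × 299 × 0.918 = 197292 W
η = P_out / P_in = 182024 / 197292 = 0.923 = 92.3%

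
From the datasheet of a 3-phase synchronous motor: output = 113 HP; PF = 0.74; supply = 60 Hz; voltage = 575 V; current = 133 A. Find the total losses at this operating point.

13.7 kW

P_in = √3·V·I·cosφ = 1.732×575×133×0.74 = 98016 W
P_out = 113×746 = 84298 W
Losses = P_in − P_out = 98016 − 84298 = 13718 W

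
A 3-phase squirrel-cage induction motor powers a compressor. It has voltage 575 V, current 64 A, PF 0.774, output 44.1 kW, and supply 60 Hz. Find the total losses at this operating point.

5230 W

P_in = √3·V·I·cosφ = 1.732×575×64×0.774 = 49333 W
P_out = 44100 W
Losses = P_in − P_out = 49333 − 44100 = 5233 W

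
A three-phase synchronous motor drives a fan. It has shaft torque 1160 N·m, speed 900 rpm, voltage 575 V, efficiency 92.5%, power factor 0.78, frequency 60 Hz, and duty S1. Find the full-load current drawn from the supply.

152 A

ω = 2π×900/60 = 94.25 rad/s; P_out = τω = 1160 × 94.25 = 109330 W
P_in = P_out / η = 109330 / 0.925 = 118195 W
I_L = P_in / (√3·V_L·cosφ) = 118195 / (1.732 × 575 × 0.78) = 152 A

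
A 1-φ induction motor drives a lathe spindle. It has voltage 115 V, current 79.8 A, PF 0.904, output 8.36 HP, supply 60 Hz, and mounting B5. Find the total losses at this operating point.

2060 W

P_in = V·I·cosφ = 115×79.8×0.904 = 8296 W
P_out = 8.36×746 = 6237 W
Losses = P_in − P_out = 8296 − 6237 = 2059 W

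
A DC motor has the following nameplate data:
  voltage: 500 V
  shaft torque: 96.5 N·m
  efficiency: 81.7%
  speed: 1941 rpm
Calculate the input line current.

ω = 2π×1941/60 = 203.3 rad/s; P_out = τω = 96.5 × 203.3 = 19618 W
P_in = P_out / η = 19618 / 0.817 = 24012 W
I = P_in / V = 24012 / 500 = 48 A

48 A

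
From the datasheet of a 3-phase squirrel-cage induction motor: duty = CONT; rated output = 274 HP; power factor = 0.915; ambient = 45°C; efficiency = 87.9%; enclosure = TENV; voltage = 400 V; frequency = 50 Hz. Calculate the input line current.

367 A

P_out = 274 × 746 = 204404 W
P_in = P_out / η = 204404 / 0.879 = 232542 W
I_L = P_in / (√3·V_L·cosφ) = 232542 / (1.732 × 400 × 0.915) = 367 A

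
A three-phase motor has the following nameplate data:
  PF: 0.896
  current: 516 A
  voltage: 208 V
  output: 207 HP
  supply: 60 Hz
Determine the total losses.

12.1 kW

P_in = √3·V·I·cosφ = 1.732×208×516×0.896 = 166559 W
P_out = 207×746 = 154422 W
Losses = P_in − P_out = 166559 − 154422 = 12137 W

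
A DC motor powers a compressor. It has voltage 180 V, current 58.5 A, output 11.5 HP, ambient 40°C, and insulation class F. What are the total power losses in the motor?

1950 W

P_in = V·I = 180×58.5 = 10530 W
P_out = 11.5×746 = 8579 W
Losses = P_in − P_out = 10530 − 8579 = 1951 W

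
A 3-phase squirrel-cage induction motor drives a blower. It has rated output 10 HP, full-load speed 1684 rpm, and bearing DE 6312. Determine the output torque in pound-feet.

31.2 lb·ft

P_out = 10 × 746 = 7460 W
ω = 2π × 1684/60 = 176.3 rad/s
τ = P_out/ω = 7460/176.3 = 42.31 N·m
In lb·ft: 42.31/1.356 = 31.2 lb·ft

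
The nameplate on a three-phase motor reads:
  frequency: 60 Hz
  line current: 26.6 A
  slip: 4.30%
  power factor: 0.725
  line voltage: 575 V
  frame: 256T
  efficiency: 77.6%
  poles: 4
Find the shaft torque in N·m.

82.6 N·m

P_in = √3·V·I·cosφ = 1.732 × 575 × 26.6 × 0.725 = 19206 W
P_out = η·P_in = 0.776 × 19206 = 14904 W
n_s = 120×60/4 = 1800 rpm; n = 1800×(1−0.043) = 1723 rpm
ω = 2π×1723/60 = 180.4 rad/s
τ = P_out/ω = 14904/180.4 = 82.6 N·m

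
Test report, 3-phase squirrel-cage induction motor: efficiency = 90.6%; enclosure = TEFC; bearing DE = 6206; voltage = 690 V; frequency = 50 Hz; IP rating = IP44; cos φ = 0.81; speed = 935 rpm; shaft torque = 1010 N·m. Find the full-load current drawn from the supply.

ω = 2π×935/60 = 97.91 rad/s; P_out = τω = 1010 × 97.91 = 98889 W
P_in = P_out / η = 98889 / 0.906 = 109149 W
I_L = P_in / (√3·V_L·cosφ) = 109149 / (1.732 × 690 × 0.81) = 113 A

113 A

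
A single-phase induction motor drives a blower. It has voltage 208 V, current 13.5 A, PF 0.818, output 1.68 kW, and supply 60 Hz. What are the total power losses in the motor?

P_in = V·I·cosφ = 208×13.5×0.818 = 2297 W
P_out = 1680 W
Losses = P_in − P_out = 2297 − 1680 = 617 W

617 W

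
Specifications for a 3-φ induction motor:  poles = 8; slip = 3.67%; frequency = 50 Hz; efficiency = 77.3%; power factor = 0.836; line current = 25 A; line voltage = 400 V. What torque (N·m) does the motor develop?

P_in = √3·V·I·cosφ = 1.732 × 400 × 25 × 0.836 = 14480 W
P_out = η·P_in = 0.773 × 14480 = 11193 W
n_s = 120×50/8 = 750 rpm; n = 750×(1−0.0367) = 722 rpm
ω = 2π×722/60 = 75.61 rad/s
τ = P_out/ω = 11193/75.61 = 148 N·m

148 N·m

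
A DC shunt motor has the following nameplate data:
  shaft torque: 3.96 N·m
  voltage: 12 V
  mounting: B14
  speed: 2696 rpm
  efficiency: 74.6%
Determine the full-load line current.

125 A

ω = 2π×2696/60 = 282.3 rad/s; P_out = τω = 3.96 × 282.3 = 1118 W
P_in = P_out / η = 1118 / 0.746 = 1499 W
I = P_in / V = 1499 / 12 = 125 A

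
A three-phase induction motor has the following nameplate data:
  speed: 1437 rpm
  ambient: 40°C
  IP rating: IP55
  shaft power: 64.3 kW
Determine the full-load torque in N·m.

427 N·m

ω = 2π × 1437/60 = 150.5 rad/s
τ = P/ω = 64300/150.5 = 427 N·m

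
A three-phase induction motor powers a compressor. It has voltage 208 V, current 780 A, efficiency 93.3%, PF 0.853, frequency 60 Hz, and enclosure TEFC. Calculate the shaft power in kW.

224 kW

P_in = √3·V·I·cosφ = 1.732 × 208 × 780 × 0.853 = 239693 W
P_out = η·P_in = 0.933 × 239693 = 223634 W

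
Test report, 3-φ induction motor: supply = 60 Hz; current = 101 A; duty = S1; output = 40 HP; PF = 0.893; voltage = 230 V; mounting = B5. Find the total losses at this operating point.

6090 W

P_in = √3·V·I·cosφ = 1.732×230×101×0.893 = 35929 W
P_out = 40×746 = 29840 W
Losses = P_in − P_out = 35929 − 29840 = 6089 W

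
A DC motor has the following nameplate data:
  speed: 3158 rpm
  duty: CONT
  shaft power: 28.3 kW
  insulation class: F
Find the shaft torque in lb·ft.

63.1 lb·ft

ω = 2π × 3158/60 = 330.7 rad/s
τ = P/ω = 28300/330.7 = 85.58 N·m
In lb·ft: 85.58/1.356 = 63.1 lb·ft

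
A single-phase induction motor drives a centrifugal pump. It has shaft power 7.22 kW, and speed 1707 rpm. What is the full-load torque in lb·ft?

29.8 lb·ft

ω = 2π × 1707/60 = 178.8 rad/s
τ = P/ω = 7220/178.8 = 40.38 N·m
In lb·ft: 40.38/1.356 = 29.8 lb·ft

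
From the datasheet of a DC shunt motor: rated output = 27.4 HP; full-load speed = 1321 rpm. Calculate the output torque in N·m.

148 N·m

P_out = 27.4 × 746 = 20440 W
ω = 2π × 1321/60 = 138.3 rad/s
τ = P_out/ω = 20440/138.3 = 148 N·m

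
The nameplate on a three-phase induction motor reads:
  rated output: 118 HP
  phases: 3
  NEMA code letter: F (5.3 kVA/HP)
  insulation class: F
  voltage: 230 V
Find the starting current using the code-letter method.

S_LR = 5.3 × 118 = 625.4 kVA
I_LR = S_LR/(√3·V_L) = 625400/(1.732×230) = 1570 A

1570 A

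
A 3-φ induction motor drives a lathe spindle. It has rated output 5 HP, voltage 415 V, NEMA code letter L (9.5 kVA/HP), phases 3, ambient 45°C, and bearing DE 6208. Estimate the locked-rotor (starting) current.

S_LR = 9.5 × 5 = 47.5 kVA
I_LR = S_LR/(√3·V_L) = 47500/(1.732×415) = 66.1 A

66.1 A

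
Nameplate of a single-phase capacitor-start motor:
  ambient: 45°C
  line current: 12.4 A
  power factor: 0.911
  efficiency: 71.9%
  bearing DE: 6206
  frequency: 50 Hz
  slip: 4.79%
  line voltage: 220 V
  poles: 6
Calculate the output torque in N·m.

P_in = V·I·cosφ = 220 × 12.4 × 0.911 = 2485 W
P_out = η·P_in = 0.719 × 2485 = 1787 W
n_s = 120×50/6 = 1000 rpm; n = 1000×(1−0.0479) = 952 rpm
ω = 2π×952/60 = 99.69 rad/s
τ = P_out/ω = 1787/99.69 = 17.9 N·m

17.9 N·m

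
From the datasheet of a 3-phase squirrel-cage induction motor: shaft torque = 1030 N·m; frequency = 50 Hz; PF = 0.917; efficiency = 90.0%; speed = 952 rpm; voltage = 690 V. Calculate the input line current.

ω = 2π×952/60 = 99.69 rad/s; P_out = τω = 1030 × 99.69 = 102681 W
P_in = P_out / η = 102681 / 0.900 = 114090 W
I_L = P_in / (√3·V_L·cosφ) = 114090 / (1.732 × 690 × 0.917) = 104 A

104 A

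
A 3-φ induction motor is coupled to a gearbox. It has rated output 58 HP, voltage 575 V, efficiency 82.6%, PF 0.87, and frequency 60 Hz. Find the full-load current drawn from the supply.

60.5 A

P_out = 58 × 746 = 43268 W
P_in = P_out / η = 43268 / 0.826 = 52383 W
I_L = P_in / (√3·V_L·cosφ) = 52383 / (1.732 × 575 × 0.87) = 60.5 A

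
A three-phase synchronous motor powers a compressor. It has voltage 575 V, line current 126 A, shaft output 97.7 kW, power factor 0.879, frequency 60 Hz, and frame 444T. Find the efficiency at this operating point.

P_out = 97.7 kW = 97700 W
P_in = √3·V_L·I_L·cosφ = 1.732 × 575 × 126 × 0.879 = 110300 W
η = P_out / P_in = 97700 / 110300 = 0.886 = 88.6%

88.6 %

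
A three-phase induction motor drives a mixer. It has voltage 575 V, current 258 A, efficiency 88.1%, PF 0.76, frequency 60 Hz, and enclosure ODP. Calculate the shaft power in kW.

P_in = √3·V·I·cosφ = 1.732 × 575 × 258 × 0.76 = 195276 W
P_out = η·P_in = 0.881 × 195276 = 172038 W

172 kW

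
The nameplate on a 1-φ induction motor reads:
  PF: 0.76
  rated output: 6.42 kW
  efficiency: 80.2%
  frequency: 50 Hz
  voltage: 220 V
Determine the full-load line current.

P_out = 6.42 kW = 6420 W
P_in = P_out / η = 6420 / 0.802 = 8005 W
I = P_in / (V·cosφ) = 8005 / (220 × 0.76) = 47.9 A

47.9 A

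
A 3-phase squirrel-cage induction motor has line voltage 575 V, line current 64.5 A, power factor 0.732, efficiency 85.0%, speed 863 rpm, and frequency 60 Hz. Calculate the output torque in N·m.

442 N·m

P_in = √3·V·I·cosφ = 1.732 × 575 × 64.5 × 0.732 = 47020 W
P_out = η·P_in = 0.85 × 47020 = 39967 W
n = 863 rpm
ω = 2π×863/60 = 90.37 rad/s
τ = P_out/ω = 39967/90.37 = 442 N·m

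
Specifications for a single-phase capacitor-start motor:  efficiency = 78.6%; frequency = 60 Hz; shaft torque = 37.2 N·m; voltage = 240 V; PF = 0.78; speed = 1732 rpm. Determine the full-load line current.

45.9 A

ω = 2π×1732/60 = 181.4 rad/s; P_out = τω = 37.2 × 181.4 = 6748 W
P_in = P_out / η = 6748 / 0.786 = 8585 W
I = P_in / (V·cosφ) = 8585 / (240 × 0.78) = 45.9 A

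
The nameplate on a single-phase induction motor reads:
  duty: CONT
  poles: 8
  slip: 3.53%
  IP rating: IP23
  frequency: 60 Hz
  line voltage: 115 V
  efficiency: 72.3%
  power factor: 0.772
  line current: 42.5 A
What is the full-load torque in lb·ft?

22.1 lb·ft

P_in = V·I·cosφ = 115 × 42.5 × 0.772 = 3773 W
P_out = η·P_in = 0.723 × 3773 = 2728 W
n_s = 120×60/8 = 900 rpm; n = 900×(1−0.0353) = 868 rpm
ω = 2π×868/60 = 90.9 rad/s
τ = P_out/ω = 2728/90.9 = 30.01 N·m
In lb·ft: 30.01/1.356 = 22.1 lb·ft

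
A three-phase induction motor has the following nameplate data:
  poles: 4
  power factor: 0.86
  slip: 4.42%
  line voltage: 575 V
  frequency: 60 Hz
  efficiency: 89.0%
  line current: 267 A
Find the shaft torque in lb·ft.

P_in = √3·V·I·cosφ = 1.732 × 575 × 267 × 0.86 = 228679 W
P_out = η·P_in = 0.89 × 228679 = 203524 W
n_s = 120×60/4 = 1800 rpm; n = 1800×(1−0.0442) = 1720 rpm
ω = 2π×1720/60 = 180.1 rad/s
τ = P_out/ω = 203524/180.1 = 1130 N·m
In lb·ft: 1130/1.356 = 833 lb·ft

833 lb·ft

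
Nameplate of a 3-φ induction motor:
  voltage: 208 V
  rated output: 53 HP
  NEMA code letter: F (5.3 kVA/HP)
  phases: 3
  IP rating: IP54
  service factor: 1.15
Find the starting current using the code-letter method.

S_LR = 5.3 × 53 = 280.9 kVA
I_LR = S_LR/(√3·V_L) = 280900/(1.732×208) = 780 A

780 A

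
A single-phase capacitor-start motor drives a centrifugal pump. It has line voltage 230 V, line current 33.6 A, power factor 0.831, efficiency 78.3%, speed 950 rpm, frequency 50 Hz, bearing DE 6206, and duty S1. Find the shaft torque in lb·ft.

37.3 lb·ft

P_in = V·I·cosφ = 230 × 33.6 × 0.831 = 6422 W
P_out = η·P_in = 0.783 × 6422 = 5028 W
n = 950 rpm
ω = 2π×950/60 = 99.48 rad/s
τ = P_out/ω = 5028/99.48 = 50.54 N·m
In lb·ft: 50.54/1.356 = 37.3 lb·ft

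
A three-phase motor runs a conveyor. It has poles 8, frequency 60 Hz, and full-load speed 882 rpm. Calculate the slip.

2.00 %

n_s = 120f/p = 120×60/8 = 900 rpm
s = (n_s − n)/n_s = (900 − 882)/900 = 0.0200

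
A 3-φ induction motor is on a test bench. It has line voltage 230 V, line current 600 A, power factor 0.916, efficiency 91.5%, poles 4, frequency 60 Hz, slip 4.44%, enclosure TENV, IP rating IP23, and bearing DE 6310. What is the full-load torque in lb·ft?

P_in = √3·V·I·cosφ = 1.732 × 230 × 600 × 0.916 = 218939 W
P_out = η·P_in = 0.915 × 218939 = 200329 W
n_s = 120×60/4 = 1800 rpm; n = 1800×(1−0.0444) = 1720 rpm
ω = 2π×1720/60 = 180.1 rad/s
τ = P_out/ω = 200329/180.1 = 1112 N·m
In lb·ft: 1112/1.356 = 820 lb·ft

820 lb·ft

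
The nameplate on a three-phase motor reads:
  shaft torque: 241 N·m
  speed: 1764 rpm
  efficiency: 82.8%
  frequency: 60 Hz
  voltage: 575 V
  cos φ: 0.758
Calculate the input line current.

71.2 A

ω = 2π×1764/60 = 184.7 rad/s; P_out = τω = 241 × 184.7 = 44513 W
P_in = P_out / η = 44513 / 0.828 = 53760 W
I_L = P_in / (√3·V_L·cosφ) = 53760 / (1.732 × 575 × 0.758) = 71.2 A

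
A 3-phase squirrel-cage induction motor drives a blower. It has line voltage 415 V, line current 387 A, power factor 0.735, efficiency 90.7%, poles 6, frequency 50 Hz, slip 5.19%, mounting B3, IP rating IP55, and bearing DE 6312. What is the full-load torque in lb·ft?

1380 lb·ft

P_in = √3·V·I·cosφ = 1.732 × 415 × 387 × 0.735 = 204453 W
P_out = η·P_in = 0.907 × 204453 = 185439 W
n_s = 120×50/6 = 1000 rpm; n = 1000×(1−0.0519) = 948 rpm
ω = 2π×948/60 = 99.27 rad/s
τ = P_out/ω = 185439/99.27 = 1868 N·m
In lb·ft: 1868/1.356 = 1380 lb·ft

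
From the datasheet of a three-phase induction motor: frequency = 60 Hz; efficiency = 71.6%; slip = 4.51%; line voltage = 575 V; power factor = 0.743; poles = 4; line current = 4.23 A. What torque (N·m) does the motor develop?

12.5 N·m

P_in = √3·V·I·cosφ = 1.732 × 575 × 4.23 × 0.743 = 3130 W
P_out = η·P_in = 0.716 × 3130 = 2241 W
n_s = 120×60/4 = 1800 rpm; n = 1800×(1−0.0451) = 1719 rpm
ω = 2π×1719/60 = 180 rad/s
τ = P_out/ω = 2241/180 = 12.5 N·m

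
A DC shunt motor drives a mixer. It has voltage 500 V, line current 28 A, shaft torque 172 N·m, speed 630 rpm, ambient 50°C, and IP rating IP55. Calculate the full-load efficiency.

81.1 %

ω = 2π × 630/60 = 65.97 rad/s; P_out = τω = 172 × 65.97 = 11347 W
P_in = V·I = 500 × 28 = 14000 W
η = P_out / P_in = 11347 / 14000 = 0.811 = 81.1%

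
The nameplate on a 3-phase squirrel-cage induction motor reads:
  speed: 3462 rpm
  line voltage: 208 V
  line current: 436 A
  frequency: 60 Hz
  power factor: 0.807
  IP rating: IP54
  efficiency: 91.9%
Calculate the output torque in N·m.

321 N·m

P_in = √3·V·I·cosφ = 1.732 × 208 × 436 × 0.807 = 126757 W
P_out = η·P_in = 0.919 × 126757 = 116490 W
n = 3462 rpm
ω = 2π×3462/60 = 362.5 rad/s
τ = P_out/ω = 116490/362.5 = 321 N·m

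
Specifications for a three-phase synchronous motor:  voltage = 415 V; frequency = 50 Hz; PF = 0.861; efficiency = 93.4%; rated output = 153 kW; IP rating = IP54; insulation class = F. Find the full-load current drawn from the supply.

P_out = 153 kW = 153000 W
P_in = P_out / η = 153000 / 0.934 = 163812 W
I_L = P_in / (√3·V_L·cosφ) = 163812 / (1.732 × 415 × 0.861) = 265 A

265 A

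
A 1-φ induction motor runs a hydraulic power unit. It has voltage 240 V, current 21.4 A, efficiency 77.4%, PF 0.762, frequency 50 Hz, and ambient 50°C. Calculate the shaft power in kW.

3.03 kW

P_in = V·I·cosφ = 240 × 21.4 × 0.762 = 3914 W
P_out = η·P_in = 0.774 × 3914 = 3029 W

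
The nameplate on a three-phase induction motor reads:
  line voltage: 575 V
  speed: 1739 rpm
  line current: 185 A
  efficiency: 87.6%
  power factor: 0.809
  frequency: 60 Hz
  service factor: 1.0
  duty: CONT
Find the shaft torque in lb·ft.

P_in = √3·V·I·cosφ = 1.732 × 575 × 185 × 0.809 = 149051 W
P_out = η·P_in = 0.876 × 149051 = 130569 W
n = 1739 rpm
ω = 2π×1739/60 = 182.1 rad/s
τ = P_out/ω = 130569/182.1 = 717 N·m
In lb·ft: 717/1.356 = 529 lb·ft

529 lb·ft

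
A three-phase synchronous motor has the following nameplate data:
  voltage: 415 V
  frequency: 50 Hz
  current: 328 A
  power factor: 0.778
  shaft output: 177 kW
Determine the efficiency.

96.5 %

P_out = 177 kW = 177000 W
P_in = √3·V_L·I_L·cosφ = 1.732 × 415 × 328 × 0.778 = 183421 W
η = P_out / P_in = 177000 / 183421 = 0.965 = 96.5%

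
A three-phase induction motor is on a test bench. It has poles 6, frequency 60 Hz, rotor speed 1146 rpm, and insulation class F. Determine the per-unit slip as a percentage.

4.5 %

n_s = 120f/p = 120×60/6 = 1200 rpm
s = (n_s − n)/n_s = (1200 − 1146)/1200 = 0.0450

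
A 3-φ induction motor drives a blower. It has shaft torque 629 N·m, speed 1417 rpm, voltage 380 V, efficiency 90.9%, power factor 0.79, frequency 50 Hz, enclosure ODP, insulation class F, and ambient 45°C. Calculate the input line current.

197 A

ω = 2π×1417/60 = 148.4 rad/s; P_out = τω = 629 × 148.4 = 93344 W
P_in = P_out / η = 93344 / 0.909 = 102689 W
I_L = P_in / (√3·V_L·cosφ) = 102689 / (1.732 × 380 × 0.79) = 197 A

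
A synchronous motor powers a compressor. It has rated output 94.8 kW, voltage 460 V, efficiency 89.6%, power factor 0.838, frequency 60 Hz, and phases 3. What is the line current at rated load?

P_out = 94.8 kW = 94800 W
P_in = P_out / η = 94800 / 0.896 = 105804 W
I_L = P_in / (√3·V_L·cosφ) = 105804 / (1.732 × 460 × 0.838) = 158 A

158 A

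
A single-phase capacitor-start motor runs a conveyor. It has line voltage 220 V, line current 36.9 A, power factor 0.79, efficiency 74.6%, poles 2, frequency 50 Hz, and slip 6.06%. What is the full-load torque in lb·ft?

12 lb·ft

P_in = V·I·cosφ = 220 × 36.9 × 0.79 = 6413 W
P_out = η·P_in = 0.746 × 6413 = 4784 W
n_s = 120×50/2 = 3000 rpm; n = 3000×(1−0.0606) = 2818 rpm
ω = 2π×2818/60 = 295.1 rad/s
τ = P_out/ω = 4784/295.1 = 16.21 N·m
In lb·ft: 16.21/1.356 = 12 lb·ft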